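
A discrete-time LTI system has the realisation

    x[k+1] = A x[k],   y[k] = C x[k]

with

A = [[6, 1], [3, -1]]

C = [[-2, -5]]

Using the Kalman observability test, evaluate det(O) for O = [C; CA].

CA = [[-27, 3]]
Observability matrix O = [C; CA] = [[-2, -5], [-27, 3]]
det(O) = (-2)·3 - (-5)·(-27) = -6 - 135 = -141
Since det(O) ≠ 0, rank(O) = 2 and the system is completely observable.

-141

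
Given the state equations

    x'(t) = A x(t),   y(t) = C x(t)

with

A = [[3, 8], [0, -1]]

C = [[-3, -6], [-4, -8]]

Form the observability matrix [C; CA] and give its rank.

CA = [[-9, -18], [-12, -24]]
Observability matrix O = [C; CA] = [[-3, -6], [-4, -8], [-9, -18], [-12, -24]]
Every row of O is a scalar multiple of row 1 = [-3, -6] (multipliers 1, 4/3, 3, 4), so the rows span a one-dimensional space.
O ≠ 0, hence rank(O) = 1.
rank(O) = 1 < n = 2, so the pair (A, C) is not completely observable.

1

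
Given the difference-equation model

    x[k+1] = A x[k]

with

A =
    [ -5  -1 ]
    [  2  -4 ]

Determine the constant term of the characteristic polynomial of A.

For a 2×2 matrix, det(zI - A) = z^2 - (tr A)z + det A.
tr A = -9, det A = 22.
So p(z) = z^2 + 9z + 22.
The constant term is 22.

22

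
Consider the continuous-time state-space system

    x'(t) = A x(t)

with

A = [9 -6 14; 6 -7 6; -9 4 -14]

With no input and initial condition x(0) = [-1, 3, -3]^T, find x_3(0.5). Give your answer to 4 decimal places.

det(sI - A) = s^3 - (tr A)s^2 + (M11 + M22 + M33)s - det A, where Mii is the 2×2 principal minor of A obtained by deleting row i and column i.
tr A = 9 + (-7) + (-14) = -12; M11 = (-7)·(-14) - 6·4 = 98 - 24 = 74; M22 = 9·(-14) - 14·(-9) = -126 - (-126) = 0; M33 = 9·(-7) - (-6)·6 = -63 - (-36) = -27; sum of minors = 47.
det A = 9·((-7)·(-14) - 6·4) - (-6)·(6·(-14) - 6·(-9)) + 14·(6·4 - (-7)·(-9)) = 9·74 - (-6)·(-30) + 14·(-39) = -60.
So p(s) = det(sI - A) = s^3 + 12s^2 + 47s + 60.
Rational-root test: any integer root divides 60. Testing small divisors, s = -3 works: p(-3) = -27 + 108 + (-141) + 60 = 0, so (s + 3) is a factor.
Dividing, p(s) = (s + 3)(s^2 + 9s + 20).
Factor s^2 + 9s + 20: two numbers with sum -9 and product 20 are -4 and -5, so s^2 + 9s + 20 = (s + 4)(s + 5).
Hence p(s) = (s + 3) (s + 4) (s + 5), with roots -5, -4, -3.
The eigenvalues -5, -4, -3 are distinct and real, so A is diagonalisable and x(t) = e^{At} x(0) = V diag(e^{λ_i t}) V^{-1} x(0), where the columns of V are the eigenvectors.
λ = -5: A - (-5)I = [[14, -6, 14], [6, -2, 6], [-9, 4, -9]]. v must be orthogonal to every row; (row 1) × (row 2) = [-8, 0, 8], so take v_1 = [-1, 0, 1]^T.
λ = -4: A - (-4)I = [[13, -6, 14], [6, -3, 6], [-9, 4, -10]]. v must be orthogonal to every row; (row 1) × (row 2) = [6, 6, -3], so take v_2 = [2, 2, -1]^T.
λ = -3: A - (-3)I = [[12, -6, 14], [6, -4, 6], [-9, 4, -11]]. v must be orthogonal to every row; (row 1) × (row 2) = [20, 12, -12], so take v_3 = [5, 3, -3]^T.
V = [v_1 v_2 v_3] = [[-1, 2, 5], [0, 2, 3], [1, -1, -3]] has det V = -1, so V^{-1} = adj(V)/det V = [[3, -1, 4], [-3, 2, -3], [2, -1, 2]].
Modal coordinates z(0) = V^{-1} x(0): 3·(-1) + (-1)·3 + 4·(-3) = -18; (-3)·(-1) + 2·3 + (-3)·(-3) = 18; 2·(-1) + (-1)·3 + 2·(-3) = -11; so z(0) = [-18, 18, -11]^T.
x_3(t) = Σ_i (v_i)_3 · z_i(0) · e^{λ_i t} (row 3 of V times the modal terms).
x_3(0.5) = 1·(-18)·e^{-5·0.5} + (-1)·18·e^{-4·0.5} + (-3)·(-11)·e^{-3·0.5} = (-18)·0.082085 + (-18)·0.135335 + 33·0.223130 = 3.4497.

3.4497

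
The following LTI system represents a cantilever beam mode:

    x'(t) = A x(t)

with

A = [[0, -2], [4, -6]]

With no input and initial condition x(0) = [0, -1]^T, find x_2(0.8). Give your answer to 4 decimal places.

det(sI - A) = s^2 - (tr A)s + det A, with tr A = 0 + (-6) = -6 and det A = 0·(-6) - (-2)·4 = 0 - (-8) = 8.
So p(s) = det(sI - A) = s^2 + 6s + 8.
Factor s^2 + 6s + 8: two numbers with sum -6 and product 8 are -2 and -4, so s^2 + 6s + 8 = (s + 2)(s + 4).
Hence p(s) = (s + 2) (s + 4), with roots -4, -2.
The eigenvalues -4, -2 are distinct and real, so A is diagonalisable and x(t) = e^{At} x(0) = V diag(e^{λ_i t}) V^{-1} x(0), where the columns of V are the eigenvectors.
λ = -4: A - (-4)I = [[4, -2], [4, -2]]. Row 1 gives 4·v1 + (-2)·v2 = 0, so take v_1 = [1, 2]^T.
λ = -2: A - (-2)I = [[2, -2], [4, -4]]. Row 1 gives 2·v1 + (-2)·v2 = 0, so take v_2 = [1, 1]^T.
V = [v_1 v_2] = [[1, 1], [2, 1]] has det V = -1, so V^{-1} = adj(V)/det V = [[-1, 1], [2, -1]].
Modal coordinates z(0) = V^{-1} x(0): (-1)·0 + 1·(-1) = -1; 2·0 + (-1)·(-1) = 1; so z(0) = [-1, 1]^T.
x_2(t) = Σ_i (v_i)_2 · z_i(0) · e^{λ_i t} (row 2 of V times the modal terms).
x_2(0.8) = 2·(-1)·e^{-4·0.8} + 1·1·e^{-2·0.8} = (-2)·0.040762 + 1·0.201897 = 0.1204.

0.1204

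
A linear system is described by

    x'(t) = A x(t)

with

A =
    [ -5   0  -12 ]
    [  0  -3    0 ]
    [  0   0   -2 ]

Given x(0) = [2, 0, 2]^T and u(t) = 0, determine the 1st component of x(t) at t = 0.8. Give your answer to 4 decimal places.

det(sI - A) = s^3 - (tr A)s^2 + (M11 + M22 + M33)s - det A, where Mii is the 2×2 principal minor of A obtained by deleting row i and column i.
tr A = (-5) + (-3) + (-2) = -10; M11 = (-3)·(-2) - 0·0 = 6 - 0 = 6; M22 = (-5)·(-2) - (-12)·0 = 10 - 0 = 10; M33 = (-5)·(-3) - 0·0 = 15 - 0 = 15; sum of minors = 31.
det A = (-5)·((-3)·(-2) - 0·0) - 0·(0·(-2) - 0·0) + (-12)·(0·0 - (-3)·0) = (-5)·6 - 0·0 + (-12)·0 = -30.
So p(s) = det(sI - A) = s^3 + 10s^2 + 31s + 30.
Rational-root test: any integer root divides 30. Testing small divisors, s = -2 works: p(-2) = -8 + 40 + (-62) + 30 = 0, so (s + 2) is a factor.
Dividing, p(s) = (s + 2)(s^2 + 8s + 15).
Factor s^2 + 8s + 15: two numbers with sum -8 and product 15 are -3 and -5, so s^2 + 8s + 15 = (s + 3)(s + 5).
Hence p(s) = (s + 2) (s + 3) (s + 5), with roots -5, -3, -2.
The eigenvalues -5, -3, -2 are distinct and real, so A is diagonalisable and x(t) = e^{At} x(0) = V diag(e^{λ_i t}) V^{-1} x(0), where the columns of V are the eigenvectors.
λ = -5: A - (-5)I = [[0, 0, -12], [0, 2, 0], [0, 0, 3]]. v must be orthogonal to every row; (row 1) × (row 2) = [24, 0, 0], so take v_1 = [1, 0, 0]^T.
λ = -3: A - (-3)I = [[-2, 0, -12], [0, 0, 0], [0, 0, 1]]. v must be orthogonal to every row; (row 1) × (row 3) = [0, 2, 0], so take v_2 = [0, 1, 0]^T.
λ = -2: A - (-2)I = [[-3, 0, -12], [0, -1, 0], [0, 0, 0]]. v must be orthogonal to every row; (row 1) × (row 2) = [-12, 0, 3], so take v_3 = [-4, 0, 1]^T.
V = [v_1 v_2 v_3] = [[1, 0, -4], [0, 1, 0], [0, 0, 1]] has det V = 1, so V^{-1} = adj(V)/det V = [[1, 0, 4], [0, 1, 0], [0, 0, 1]].
Modal coordinates z(0) = V^{-1} x(0): 1·2 + 0·0 + 4·2 = 10; 0·2 + 1·0 + 0·2 = 0; 0·2 + 0·0 + 1·2 = 2; so z(0) = [10, 0, 2]^T.
x_1(t) = Σ_i (v_i)_1 · z_i(0) · e^{λ_i t} (row 1 of V times the modal terms).
x_1(0.8) = 1·10·e^{-5·0.8} + 0·0·e^{-3·0.8} + (-4)·2·e^{-2·0.8} = 10·0.018316 + 0·0.090718 + (-8)·0.201897 = -1.4320.

-1.4320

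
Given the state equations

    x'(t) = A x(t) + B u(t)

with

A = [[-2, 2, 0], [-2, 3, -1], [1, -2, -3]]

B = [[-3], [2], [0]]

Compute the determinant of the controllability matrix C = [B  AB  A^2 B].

AB = [[10], [12], [-7]]
A^2B = [[4], [23], [7]]
Controllability matrix C = [B  AB  A^2B] = [[-3, 10, 4], [2, 12, 23], [0, -7, 7]]
Expanding along the first row, det(C) = (-3)·(12·7 - 23·(-7)) - 10·(2·7 - 23·0) + 4·(2·(-7) - 12·0) = (-3)·245 - 10·14 + 4·(-14) = -931
Since det(C) ≠ 0, rank(C) = 3 and the system is completely controllable.

-931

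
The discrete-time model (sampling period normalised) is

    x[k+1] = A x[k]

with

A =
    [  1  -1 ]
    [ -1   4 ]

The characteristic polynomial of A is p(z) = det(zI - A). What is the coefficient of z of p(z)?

-5

For a 2×2 matrix, det(zI - A) = z^2 - (tr A)z + det A.
tr A = 5, det A = 3.
So p(z) = z^2 - 5z + 3.
The coefficient of z is -5.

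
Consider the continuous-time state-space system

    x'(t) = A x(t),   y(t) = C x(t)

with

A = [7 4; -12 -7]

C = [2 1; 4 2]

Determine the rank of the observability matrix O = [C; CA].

1

CA = [[2, 1], [4, 2]]
Observability matrix O = [C; CA] = [[2, 1], [4, 2], [2, 1], [4, 2]]
Every row of O is a scalar multiple of row 1 = [2, 1] (multipliers 1, 2, 1, 2), so the rows span a one-dimensional space.
O ≠ 0, hence rank(O) = 1.
rank(O) = 1 < n = 2, so the pair (A, C) is not completely observable.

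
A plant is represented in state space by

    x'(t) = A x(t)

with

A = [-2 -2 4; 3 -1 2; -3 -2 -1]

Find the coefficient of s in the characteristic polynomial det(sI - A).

27

Expand det(sI - A) for the 3×3 matrix.
p(s) = s^3 + 4s^2 + 27s + 40.
(Check: constant term = det(-A) = (-1)^3 det A = 40; coefficient of s^2 = -tr A = 4.)
The coefficient of s is 27.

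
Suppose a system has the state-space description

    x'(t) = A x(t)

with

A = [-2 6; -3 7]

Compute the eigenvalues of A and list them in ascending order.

det(sI - A) = s^2 - (tr A)s + det A, with tr A = (-2) + 7 = 5 and det A = (-2)·7 - 6·(-3) = -14 - (-18) = 4.
So p(s) = det(sI - A) = s^2 - 5s + 4.
Factor s^2 - 5s + 4: two numbers with sum 5 and product 4 are 4 and 1, so s^2 - 5s + 4 = (s - 4)(s - 1).
Hence p(s) = (s - 4) (s - 1), with roots 1, 4.
At least one eigenvalue has non-negative real part, so the system is not asymptotically stable.

1, 4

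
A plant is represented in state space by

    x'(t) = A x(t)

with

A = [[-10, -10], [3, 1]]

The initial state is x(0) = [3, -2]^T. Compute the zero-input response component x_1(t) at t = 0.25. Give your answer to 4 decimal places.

det(sI - A) = s^2 - (tr A)s + det A, with tr A = (-10) + 1 = -9 and det A = (-10)·1 - (-10)·3 = -10 - (-30) = 20.
So p(s) = det(sI - A) = s^2 + 9s + 20.
Factor s^2 + 9s + 20: two numbers with sum -9 and product 20 are -4 and -5, so s^2 + 9s + 20 = (s + 4)(s + 5).
Hence p(s) = (s + 4) (s + 5), with roots -5, -4.
The eigenvalues -5, -4 are distinct and real, so A is diagonalisable and x(t) = e^{At} x(0) = V diag(e^{λ_i t}) V^{-1} x(0), where the columns of V are the eigenvectors.
λ = -5: A - (-5)I = [[-5, -10], [3, 6]]. Row 1 gives (-5)·v1 + (-10)·v2 = 0, so take v_1 = [-2, 1]^T.
λ = -4: A - (-4)I = [[-6, -10], [3, 5]]. Row 1 gives (-6)·v1 + (-10)·v2 = 0, so take v_2 = [5, -3]^T.
V = [v_1 v_2] = [[-2, 5], [1, -3]] has det V = 1, so V^{-1} = adj(V)/det V = [[-3, -5], [-1, -2]].
Modal coordinates z(0) = V^{-1} x(0): (-3)·3 + (-5)·(-2) = 1; (-1)·3 + (-2)·(-2) = 1; so z(0) = [1, 1]^T.
x_1(t) = Σ_i (v_i)_1 · z_i(0) · e^{λ_i t} (row 1 of V times the modal terms).
x_1(0.25) = (-2)·1·e^{-5·0.25} + 5·1·e^{-4·0.25} = (-2)·0.286505 + 5·0.367879 = 1.2664.

1.2664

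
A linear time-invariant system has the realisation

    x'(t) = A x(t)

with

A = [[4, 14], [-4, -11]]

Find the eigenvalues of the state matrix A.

-4, -3

det(sI - A) = s^2 - (tr A)s + det A, with tr A = 4 + (-11) = -7 and det A = 4·(-11) - 14·(-4) = -44 - (-56) = 12.
So p(s) = det(sI - A) = s^2 + 7s + 12.
Factor s^2 + 7s + 12: two numbers with sum -7 and product 12 are -3 and -4, so s^2 + 7s + 12 = (s + 3)(s + 4).
Hence p(s) = (s + 3) (s + 4), with roots -4, -3.
All eigenvalues have negative real part, so the system is asymptotically stable.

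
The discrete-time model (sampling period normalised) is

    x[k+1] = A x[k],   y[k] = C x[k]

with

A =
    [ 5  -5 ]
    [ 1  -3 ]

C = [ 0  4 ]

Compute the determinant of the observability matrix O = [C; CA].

CA = [[4, -12]]
Observability matrix O = [C; CA] = [[0, 4], [4, -12]]
det(O) = 0·(-12) - 4·4 = 0 - 16 = -16
Since det(O) ≠ 0, rank(O) = 2 and the system is completely observable.

-16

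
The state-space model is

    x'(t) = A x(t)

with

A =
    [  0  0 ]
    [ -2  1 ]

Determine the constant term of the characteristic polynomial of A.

For a 2×2 matrix, det(sI - A) = s^2 - (tr A)s + det A.
tr A = 1, det A = 0.
So p(s) = s^2 - s.
The constant term is 0.

0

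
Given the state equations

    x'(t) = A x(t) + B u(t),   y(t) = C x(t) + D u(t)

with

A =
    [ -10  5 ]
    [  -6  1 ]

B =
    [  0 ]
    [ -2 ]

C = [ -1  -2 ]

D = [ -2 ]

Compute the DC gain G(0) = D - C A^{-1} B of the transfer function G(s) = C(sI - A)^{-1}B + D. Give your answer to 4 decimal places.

0.5000

G(0) = C(-A)^{-1}B + D = -C A^{-1} B + D.
det A = 20, so A^{-1} = (1/20)·adj(A) = [[1/20, -1/4], [3/10, -1/2]]
A^{-1} B = [1/2, 1]^T
C A^{-1} B = -5/2
G(0) = D - C A^{-1} B = -2 - (-5/2) = 1/2 ≈ 0.5000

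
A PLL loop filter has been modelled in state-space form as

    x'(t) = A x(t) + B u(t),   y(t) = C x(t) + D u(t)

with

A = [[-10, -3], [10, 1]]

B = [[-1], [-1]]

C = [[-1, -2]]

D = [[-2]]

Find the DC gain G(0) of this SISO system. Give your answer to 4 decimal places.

G(0) = C(-A)^{-1}B + D = -C A^{-1} B + D.
det A = 20, so A^{-1} = (1/20)·adj(A) = [[1/20, 3/20], [-1/2, -1/2]]
A^{-1} B = [-1/5, 1]^T
C A^{-1} B = -9/5
G(0) = D - C A^{-1} B = -2 - (-9/5) = -1/5 ≈ -0.2000

-0.2000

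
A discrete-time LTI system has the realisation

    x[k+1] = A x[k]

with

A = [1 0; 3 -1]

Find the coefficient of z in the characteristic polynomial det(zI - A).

0

For a 2×2 matrix, det(zI - A) = z^2 - (tr A)z + det A.
tr A = 0, det A = -1.
So p(z) = z^2 - 1.
The coefficient of z is 0.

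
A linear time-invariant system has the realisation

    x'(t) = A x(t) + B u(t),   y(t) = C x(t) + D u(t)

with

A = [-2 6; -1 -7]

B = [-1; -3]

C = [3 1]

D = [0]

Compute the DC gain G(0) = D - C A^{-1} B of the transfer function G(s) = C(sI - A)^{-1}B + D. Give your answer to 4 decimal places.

-4.0000

G(0) = C(-A)^{-1}B + D = -C A^{-1} B + D.
det A = 20, so A^{-1} = (1/20)·adj(A) = [[-7/20, -3/10], [1/20, -1/10]]
A^{-1} B = [5/4, 1/4]^T
C A^{-1} B = 4
G(0) = D - C A^{-1} B = 0 - (4) = -4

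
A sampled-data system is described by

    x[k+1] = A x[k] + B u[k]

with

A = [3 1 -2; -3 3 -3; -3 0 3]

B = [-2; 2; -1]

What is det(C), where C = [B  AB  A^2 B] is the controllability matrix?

9

AB = [[-2], [15], [3]]
A^2B = [[3], [42], [15]]
Controllability matrix C = [B  AB  A^2B] = [[-2, -2, 3], [2, 15, 42], [-1, 3, 15]]
Expanding along the first row, det(C) = (-2)·(15·15 - 42·3) - (-2)·(2·15 - 42·(-1)) + 3·(2·3 - 15·(-1)) = (-2)·99 - (-2)·72 + 3·21 = 9
Since det(C) ≠ 0, rank(C) = 3 and the system is completely controllable.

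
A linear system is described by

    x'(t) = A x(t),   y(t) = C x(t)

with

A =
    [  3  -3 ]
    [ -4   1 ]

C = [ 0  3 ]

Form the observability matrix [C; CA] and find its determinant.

36

CA = [[-12, 3]]
Observability matrix O = [C; CA] = [[0, 3], [-12, 3]]
det(O) = 0·3 - 3·(-12) = 0 - (-36) = 36
Since det(O) ≠ 0, rank(O) = 2 and the system is completely observable.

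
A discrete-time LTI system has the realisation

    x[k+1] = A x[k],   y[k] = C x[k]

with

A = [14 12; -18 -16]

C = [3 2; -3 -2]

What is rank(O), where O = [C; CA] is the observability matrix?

1

CA = [[6, 4], [-6, -4]]
Observability matrix O = [C; CA] = [[3, 2], [-3, -2], [6, 4], [-6, -4]]
Every row of O is a scalar multiple of row 1 = [3, 2] (multipliers 1, -1, 2, -2), so the rows span a one-dimensional space.
O ≠ 0, hence rank(O) = 1.
rank(O) = 1 < n = 2, so the pair (A, C) is not completely observable.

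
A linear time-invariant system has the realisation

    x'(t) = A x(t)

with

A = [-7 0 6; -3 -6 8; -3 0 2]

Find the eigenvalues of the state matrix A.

-6, -4, -1

det(sI - A) = s^3 - (tr A)s^2 + (M11 + M22 + M33)s - det A, where Mii is the 2×2 principal minor of A obtained by deleting row i and column i.
tr A = (-7) + (-6) + 2 = -11; M11 = (-6)·2 - 8·0 = -12 - 0 = -12; M22 = (-7)·2 - 6·(-3) = -14 - (-18) = 4; M33 = (-7)·(-6) - 0·(-3) = 42 - 0 = 42; sum of minors = 34.
det A = (-7)·((-6)·2 - 8·0) - 0·((-3)·2 - 8·(-3)) + 6·((-3)·0 - (-6)·(-3)) = (-7)·(-12) - 0·18 + 6·(-18) = -24.
So p(s) = det(sI - A) = s^3 + 11s^2 + 34s + 24.
Rational-root test: any integer root divides 24. Testing small divisors, s = -1 works: p(-1) = -1 + 11 + (-34) + 24 = 0, so (s + 1) is a factor.
Dividing, p(s) = (s + 1)(s^2 + 10s + 24).
Factor s^2 + 10s + 24: two numbers with sum -10 and product 24 are -4 and -6, so s^2 + 10s + 24 = (s + 4)(s + 6).
Hence p(s) = (s + 1) (s + 4) (s + 6), with roots -6, -4, -1.
All eigenvalues have negative real part, so the system is asymptotically stable.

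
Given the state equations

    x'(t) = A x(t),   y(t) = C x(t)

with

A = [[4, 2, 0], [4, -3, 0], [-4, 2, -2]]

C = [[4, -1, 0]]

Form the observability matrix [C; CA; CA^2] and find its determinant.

CA = [[12, 11, 0]]
CA^2 = [[92, -9, 0]]
Observability matrix O = [C; CA; CA^2] = [[4, -1, 0], [12, 11, 0], [92, -9, 0]]
Expanding along the first row, det(O) = 4·(11·0 - 0·(-9)) - (-1)·(12·0 - 0·92) + 0·(12·(-9) - 11·92) = 4·0 - (-1)·0 + 0·(-1120) = 0
Since det(O) = 0, rank(O) < 3 and the system is not completely observable.

0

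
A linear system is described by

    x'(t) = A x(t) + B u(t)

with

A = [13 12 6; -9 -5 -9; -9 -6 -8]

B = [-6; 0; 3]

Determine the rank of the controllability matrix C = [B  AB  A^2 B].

2

AB = [[-60], [27], [30]]
A^2B = [[-276], [135], [138]]
Controllability matrix C = [B  AB  A^2B] = [[-6, -60, -276], [0, 27, 135], [3, 30, 138]]
The rows r1, r2, r3 of C are linearly dependent: r1 + 2·r3 = 0 (check each entry), so rank(C) ≤ 2.
The 2×2 minor from rows 1, 2, columns 1, 2 is (-6)·27 - (-60)·0 = -162 - 0 = -162 ≠ 0, so rank(C) = 2.
rank(C) = 2 < n = 3, so the pair (A, B) is not completely controllable.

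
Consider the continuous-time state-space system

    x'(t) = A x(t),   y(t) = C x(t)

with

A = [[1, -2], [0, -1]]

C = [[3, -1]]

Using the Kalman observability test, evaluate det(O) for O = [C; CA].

-12

CA = [[3, -5]]
Observability matrix O = [C; CA] = [[3, -1], [3, -5]]
det(O) = 3·(-5) - (-1)·3 = -15 - (-3) = -12
Since det(O) ≠ 0, rank(O) = 2 and the system is completely observable.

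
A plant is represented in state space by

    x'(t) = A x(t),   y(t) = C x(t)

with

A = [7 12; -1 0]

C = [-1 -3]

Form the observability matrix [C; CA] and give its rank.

CA = [[-4, -12]]
Observability matrix O = [C; CA] = [[-1, -3], [-4, -12]]
Every row of O is a scalar multiple of row 1 = [-1, -3] (multipliers 1, 4), so the rows span a one-dimensional space.
O ≠ 0, hence rank(O) = 1.
rank(O) = 1 < n = 2, so the pair (A, C) is not completely observable.

1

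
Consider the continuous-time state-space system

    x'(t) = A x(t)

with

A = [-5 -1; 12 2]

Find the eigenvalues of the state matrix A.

det(sI - A) = s^2 - (tr A)s + det A, with tr A = (-5) + 2 = -3 and det A = (-5)·2 - (-1)·12 = -10 - (-12) = 2.
So p(s) = det(sI - A) = s^2 + 3s + 2.
Factor s^2 + 3s + 2: two numbers with sum -3 and product 2 are -1 and -2, so s^2 + 3s + 2 = (s + 1)(s + 2).
Hence p(s) = (s + 1) (s + 2), with roots -2, -1.
All eigenvalues have negative real part, so the system is asymptotically stable.

-2, -1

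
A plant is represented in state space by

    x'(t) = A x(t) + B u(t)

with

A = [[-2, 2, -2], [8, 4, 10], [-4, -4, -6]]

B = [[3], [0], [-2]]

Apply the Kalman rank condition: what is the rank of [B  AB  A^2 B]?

2

AB = [[-2], [4], [0]]
A^2B = [[12], [0], [-8]]
Controllability matrix C = [B  AB  A^2B] = [[3, -2, 12], [0, 4, 0], [-2, 0, -8]]
The rows r1, r2, r3 of C are linearly dependent: 2·r1 + r2 + 3·r3 = 0 (check each entry), so rank(C) ≤ 2.
The 2×2 minor from rows 1, 2, columns 1, 2 is 3·4 - (-2)·0 = 12 - 0 = 12 ≠ 0, so rank(C) = 2.
rank(C) = 2 < n = 3, so the pair (A, B) is not completely controllable.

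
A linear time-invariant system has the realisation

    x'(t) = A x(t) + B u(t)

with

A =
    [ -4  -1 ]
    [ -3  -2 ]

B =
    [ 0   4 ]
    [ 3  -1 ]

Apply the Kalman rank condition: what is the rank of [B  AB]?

AB = [[-3, -15], [-6, -10]]
Controllability matrix C = [B  AB] = [[0, 4, -3, -15], [3, -1, -6, -10]]
Take the 2×2 submatrix of C formed by columns 1, 2: [[0, 4], [3, -1]]. Its determinant is 0·(-1) - 4·3 = 0 - 12 = -12 ≠ 0.
So rank(C) ≥ 2; since C has 2 rows, rank(C) = 2.
rank(C) = 2 = n, so the pair (A, B) is completely controllable.

2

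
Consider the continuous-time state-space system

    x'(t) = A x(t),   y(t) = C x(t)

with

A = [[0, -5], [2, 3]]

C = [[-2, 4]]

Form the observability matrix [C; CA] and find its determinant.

-76

CA = [[8, 22]]
Observability matrix O = [C; CA] = [[-2, 4], [8, 22]]
det(O) = (-2)·22 - 4·8 = -44 - 32 = -76
Since det(O) ≠ 0, rank(O) = 2 and the system is completely observable.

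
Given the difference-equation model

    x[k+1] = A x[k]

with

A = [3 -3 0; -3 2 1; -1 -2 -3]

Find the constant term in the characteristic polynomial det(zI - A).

-18

Expand det(zI - A) for the 3×3 matrix.
p(z) = z^3 - 2z^2 - 16z - 18.
(Check: constant term = det(-A) = (-1)^3 det A = -18; coefficient of z^2 = -tr A = -2.)
The constant term is -18.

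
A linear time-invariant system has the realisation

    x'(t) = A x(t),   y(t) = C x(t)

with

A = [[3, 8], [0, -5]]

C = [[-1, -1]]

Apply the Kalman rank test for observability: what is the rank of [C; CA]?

CA = [[-3, -3]]
Observability matrix O = [C; CA] = [[-1, -1], [-3, -3]]
Every row of O is a scalar multiple of row 1 = [-1, -1] (multipliers 1, 3), so the rows span a one-dimensional space.
O ≠ 0, hence rank(O) = 1.
rank(O) = 1 < n = 2, so the pair (A, C) is not completely observable.

1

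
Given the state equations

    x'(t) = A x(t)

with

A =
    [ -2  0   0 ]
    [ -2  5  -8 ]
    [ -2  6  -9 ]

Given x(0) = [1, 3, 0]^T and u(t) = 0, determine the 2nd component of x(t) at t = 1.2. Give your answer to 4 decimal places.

3.2416

det(sI - A) = s^3 - (tr A)s^2 + (M11 + M22 + M33)s - det A, where Mii is the 2×2 principal minor of A obtained by deleting row i and column i.
tr A = (-2) + 5 + (-9) = -6; M11 = 5·(-9) - (-8)·6 = -45 - (-48) = 3; M22 = (-2)·(-9) - 0·(-2) = 18 - 0 = 18; M33 = (-2)·5 - 0·(-2) = -10 - 0 = -10; sum of minors = 11.
det A = (-2)·(5·(-9) - (-8)·6) - 0·((-2)·(-9) - (-8)·(-2)) + 0·((-2)·6 - 5·(-2)) = (-2)·3 - 0·2 + 0·(-2) = -6.
So p(s) = det(sI - A) = s^3 + 6s^2 + 11s + 6.
Rational-root test: any integer root divides 6. Testing small divisors, s = -1 works: p(-1) = -1 + 6 + (-11) + 6 = 0, so (s + 1) is a factor.
Dividing, p(s) = (s + 1)(s^2 + 5s + 6).
Factor s^2 + 5s + 6: two numbers with sum -5 and product 6 are -2 and -3, so s^2 + 5s + 6 = (s + 2)(s + 3).
Hence p(s) = (s + 1) (s + 2) (s + 3), with roots -3, -2, -1.
The eigenvalues -3, -2, -1 are distinct and real, so A is diagonalisable and x(t) = e^{At} x(0) = V diag(e^{λ_i t}) V^{-1} x(0), where the columns of V are the eigenvectors.
λ = -3: A - (-3)I = [[1, 0, 0], [-2, 8, -8], [-2, 6, -6]]. v must be orthogonal to every row; (row 1) × (row 2) = [0, 8, 8], so take v_1 = [0, 1, 1]^T.
λ = -2: A - (-2)I = [[0, 0, 0], [-2, 7, -8], [-2, 6, -7]]. v must be orthogonal to every row; (row 2) × (row 3) = [-1, 2, 2], so take v_2 = [1, -2, -2]^T.
λ = -1: A - (-1)I = [[-1, 0, 0], [-2, 6, -8], [-2, 6, -8]]. v must be orthogonal to every row; (row 1) × (row 2) = [0, -8, -6], so take v_3 = [0, -4, -3]^T.
V = [v_1 v_2 v_3] = [[0, 1, 0], [1, -2, -4], [1, -2, -3]] has det V = -1, so V^{-1} = adj(V)/det V = [[2, -3, 4], [1, 0, 0], [0, -1, 1]].
Modal coordinates z(0) = V^{-1} x(0): 2·1 + (-3)·3 + 4·0 = -7; 1·1 + 0·3 + 0·0 = 1; 0·1 + (-1)·3 + 1·0 = -3; so z(0) = [-7, 1, -3]^T.
x_2(t) = Σ_i (v_i)_2 · z_i(0) · e^{λ_i t} (row 2 of V times the modal terms).
x_2(1.2) = 1·(-7)·e^{-3·1.2} + (-2)·1·e^{-2·1.2} + (-4)·(-3)·e^{-1·1.2} = (-7)·0.027324 + (-2)·0.090718 + 12·0.301194 = 3.2416.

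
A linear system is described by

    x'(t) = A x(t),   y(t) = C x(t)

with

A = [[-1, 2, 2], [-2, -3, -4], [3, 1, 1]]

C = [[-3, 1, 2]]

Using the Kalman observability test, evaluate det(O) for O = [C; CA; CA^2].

CA = [[7, -7, -8]]
CA^2 = [[-17, 27, 34]]
Observability matrix O = [C; CA; CA^2] = [[-3, 1, 2], [7, -7, -8], [-17, 27, 34]]
Expanding along the first row, det(O) = (-3)·((-7)·34 - (-8)·27) - 1·(7·34 - (-8)·(-17)) + 2·(7·27 - (-7)·(-17)) = (-3)·(-22) - 1·102 + 2·70 = 104
Since det(O) ≠ 0, rank(O) = 3 and the system is completely observable.

104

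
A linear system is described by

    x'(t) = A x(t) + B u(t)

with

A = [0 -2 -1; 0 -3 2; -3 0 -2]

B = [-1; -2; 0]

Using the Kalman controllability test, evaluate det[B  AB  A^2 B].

AB = [[4], [6], [3]]
A^2B = [[-15], [-12], [-18]]
Controllability matrix C = [B  AB  A^2B] = [[-1, 4, -15], [-2, 6, -12], [0, 3, -18]]
Expanding along the first row, det(C) = (-1)·(6·(-18) - (-12)·3) - 4·((-2)·(-18) - (-12)·0) + (-15)·((-2)·3 - 6·0) = (-1)·(-72) - 4·36 + (-15)·(-6) = 18
Since det(C) ≠ 0, rank(C) = 3 and the system is completely controllable.

18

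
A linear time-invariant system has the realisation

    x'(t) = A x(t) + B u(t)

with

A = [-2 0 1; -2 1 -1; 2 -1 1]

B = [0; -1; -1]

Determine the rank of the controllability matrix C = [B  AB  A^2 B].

AB = [[-1], [0], [0]]
A^2B = [[2], [2], [-2]]
Controllability matrix C = [B  AB  A^2B] = [[0, -1, 2], [-1, 0, 2], [-1, 0, -2]]
det(C) = 0·(0·(-2) - 2·0) - (-1)·((-1)·(-2) - 2·(-1)) + 2·((-1)·0 - 0·(-1)) = 0·0 - (-1)·4 + 2·0 = 4 ≠ 0, so rank(C) = 3.
rank(C) = 3 = n, so the pair (A, B) is completely controllable.

3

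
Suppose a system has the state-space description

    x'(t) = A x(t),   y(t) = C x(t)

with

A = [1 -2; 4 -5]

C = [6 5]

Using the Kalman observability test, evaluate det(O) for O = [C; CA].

CA = [[26, -37]]
Observability matrix O = [C; CA] = [[6, 5], [26, -37]]
det(O) = 6·(-37) - 5·26 = -222 - 130 = -352
Since det(O) ≠ 0, rank(O) = 2 and the system is completely observable.

-352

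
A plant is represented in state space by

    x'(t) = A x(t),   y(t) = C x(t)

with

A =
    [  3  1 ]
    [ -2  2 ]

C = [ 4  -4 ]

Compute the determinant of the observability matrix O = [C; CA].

64

CA = [[20, -4]]
Observability matrix O = [C; CA] = [[4, -4], [20, -4]]
det(O) = 4·(-4) - (-4)·20 = -16 - (-80) = 64
Since det(O) ≠ 0, rank(O) = 2 and the system is completely observable.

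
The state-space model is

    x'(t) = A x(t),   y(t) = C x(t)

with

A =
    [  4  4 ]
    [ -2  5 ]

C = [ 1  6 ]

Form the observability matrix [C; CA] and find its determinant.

CA = [[-8, 34]]
Observability matrix O = [C; CA] = [[1, 6], [-8, 34]]
det(O) = 1·34 - 6·(-8) = 34 - (-48) = 82
Since det(O) ≠ 0, rank(O) = 2 and the system is completely observable.

82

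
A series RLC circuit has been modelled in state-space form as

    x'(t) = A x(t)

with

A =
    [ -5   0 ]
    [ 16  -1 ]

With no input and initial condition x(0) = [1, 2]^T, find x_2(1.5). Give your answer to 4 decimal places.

det(sI - A) = s^2 - (tr A)s + det A, with tr A = (-5) + (-1) = -6 and det A = (-5)·(-1) - 0·16 = 5 - 0 = 5.
So p(s) = det(sI - A) = s^2 + 6s + 5.
Factor s^2 + 6s + 5: two numbers with sum -6 and product 5 are -1 and -5, so s^2 + 6s + 5 = (s + 1)(s + 5).
Hence p(s) = (s + 1) (s + 5), with roots -5, -1.
The eigenvalues -5, -1 are distinct and real, so A is diagonalisable and x(t) = e^{At} x(0) = V diag(e^{λ_i t}) V^{-1} x(0), where the columns of V are the eigenvectors.
λ = -5: A - (-5)I = [[0, 0], [16, 4]]. Row 2 gives 16·v1 + 4·v2 = 0, so take v_1 = [1, -4]^T.
λ = -1: A - (-1)I = [[-4, 0], [16, 0]]. Row 1 gives (-4)·v1 + 0·v2 = 0, so take v_2 = [0, 1]^T.
V = [v_1 v_2] = [[1, 0], [-4, 1]] has det V = 1, so V^{-1} = adj(V)/det V = [[1, 0], [4, 1]].
Modal coordinates z(0) = V^{-1} x(0): 1·1 + 0·2 = 1; 4·1 + 1·2 = 6; so z(0) = [1, 6]^T.
x_2(t) = Σ_i (v_i)_2 · z_i(0) · e^{λ_i t} (row 2 of V times the modal terms).
x_2(1.5) = (-4)·1·e^{-5·1.5} + 1·6·e^{-1·1.5} = (-4)·0.000553 + 6·0.223130 = 1.3366.

1.3366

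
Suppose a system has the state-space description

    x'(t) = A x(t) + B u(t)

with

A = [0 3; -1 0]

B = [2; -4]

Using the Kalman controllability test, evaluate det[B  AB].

-52

AB = [[-12], [-2]]
Controllability matrix C = [B  AB] = [[2, -12], [-4, -2]]
det(C) = 2·(-2) - (-12)·(-4) = -4 - 48 = -52
Since det(C) ≠ 0, rank(C) = 2 and the system is completely controllable.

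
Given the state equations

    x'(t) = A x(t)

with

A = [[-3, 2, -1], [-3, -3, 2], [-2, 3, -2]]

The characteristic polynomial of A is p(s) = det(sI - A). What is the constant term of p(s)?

Expand det(sI - A) for the 3×3 matrix.
p(s) = s^3 + 8s^2 + 19s + 5.
(Check: constant term = det(-A) = (-1)^3 det A = 5; coefficient of s^2 = -tr A = 8.)
The constant term is 5.

5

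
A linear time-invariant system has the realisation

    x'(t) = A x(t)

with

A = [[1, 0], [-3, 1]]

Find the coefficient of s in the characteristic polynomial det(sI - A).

For a 2×2 matrix, det(sI - A) = s^2 - (tr A)s + det A.
tr A = 2, det A = 1.
So p(s) = s^2 - 2s + 1.
The coefficient of s is -2.

-2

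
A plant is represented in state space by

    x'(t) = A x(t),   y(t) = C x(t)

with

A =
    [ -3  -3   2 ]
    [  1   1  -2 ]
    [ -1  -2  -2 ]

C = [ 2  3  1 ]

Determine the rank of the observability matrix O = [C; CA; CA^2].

3

CA = [[-4, -5, -4]]
CA^2 = [[11, 15, 10]]
Observability matrix O = [C; CA; CA^2] = [[2, 3, 1], [-4, -5, -4], [11, 15, 10]]
det(O) = 2·((-5)·10 - (-4)·15) - 3·((-4)·10 - (-4)·11) + 1·((-4)·15 - (-5)·11) = 2·10 - 3·4 + 1·(-5) = 3 ≠ 0, so rank(O) = 3.
rank(O) = 3 = n, so the pair (A, C) is completely observable.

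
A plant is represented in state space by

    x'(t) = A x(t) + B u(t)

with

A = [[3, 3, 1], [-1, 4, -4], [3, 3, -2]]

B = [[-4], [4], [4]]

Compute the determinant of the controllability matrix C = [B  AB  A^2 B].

AB = [[4], [4], [-8]]
A^2B = [[16], [44], [40]]
Controllability matrix C = [B  AB  A^2B] = [[-4, 4, 16], [4, 4, 44], [4, -8, 40]]
Expanding along the first row, det(C) = (-4)·(4·40 - 44·(-8)) - 4·(4·40 - 44·4) + 16·(4·(-8) - 4·4) = (-4)·512 - 4·(-16) + 16·(-48) = -2752
Since det(C) ≠ 0, rank(C) = 3 and the system is completely controllable.

-2752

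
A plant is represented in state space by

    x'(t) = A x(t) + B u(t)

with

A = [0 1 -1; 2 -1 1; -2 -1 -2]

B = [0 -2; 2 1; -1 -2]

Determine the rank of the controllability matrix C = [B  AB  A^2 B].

3

AB = [[3, 3], [-3, -7], [0, 7]]
A^2B = [[-3, -14], [9, 20], [-3, -13]]
Controllability matrix C = [B  AB  A^2B] = [[0, -2, 3, 3, -3, -14], [2, 1, -3, -7, 9, 20], [-1, -2, 0, 7, -3, -13]]
Take the 3×3 submatrix of C formed by columns 1, 2, 3: [[0, -2, 3], [2, 1, -3], [-1, -2, 0]]. Its determinant is 0·(1·0 - (-3)·(-2)) - (-2)·(2·0 - (-3)·(-1)) + 3·(2·(-2) - 1·(-1)) = 0·(-6) - (-2)·(-3) + 3·(-3) = -15 ≠ 0.
So rank(C) ≥ 3; since C has 3 rows, rank(C) = 3.
rank(C) = 3 = n, so the pair (A, B) is completely controllable.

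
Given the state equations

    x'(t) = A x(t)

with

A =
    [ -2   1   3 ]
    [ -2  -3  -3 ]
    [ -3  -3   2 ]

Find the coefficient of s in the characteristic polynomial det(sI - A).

-2

Expand det(sI - A) for the 3×3 matrix.
p(s) = s^3 + 3s^2 - 2s - 34.
(Check: constant term = det(-A) = (-1)^3 det A = -34; coefficient of s^2 = -tr A = 3.)
The coefficient of s is -2.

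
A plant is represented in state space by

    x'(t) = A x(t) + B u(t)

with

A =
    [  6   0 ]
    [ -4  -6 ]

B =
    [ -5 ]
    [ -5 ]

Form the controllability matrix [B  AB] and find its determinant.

-400

AB = [[-30], [50]]
Controllability matrix C = [B  AB] = [[-5, -30], [-5, 50]]
det(C) = (-5)·50 - (-30)·(-5) = -250 - 150 = -400
Since det(C) ≠ 0, rank(C) = 2 and the system is completely controllable.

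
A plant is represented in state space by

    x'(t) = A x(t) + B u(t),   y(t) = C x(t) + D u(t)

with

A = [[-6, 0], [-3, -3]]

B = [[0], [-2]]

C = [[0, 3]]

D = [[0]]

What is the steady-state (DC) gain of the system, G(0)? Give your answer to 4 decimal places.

-2.0000

G(0) = C(-A)^{-1}B + D = -C A^{-1} B + D.
det A = 18, so A^{-1} = (1/18)·adj(A) = [[-1/6, 0], [1/6, -1/3]]
A^{-1} B = [0, 2/3]^T
C A^{-1} B = 2
G(0) = D - C A^{-1} B = 0 - (2) = -2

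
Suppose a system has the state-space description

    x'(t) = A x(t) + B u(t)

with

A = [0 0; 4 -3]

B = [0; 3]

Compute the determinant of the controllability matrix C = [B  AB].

0

AB = [[0], [-9]]
Controllability matrix C = [B  AB] = [[0, 0], [3, -9]]
det(C) = 0·(-9) - 0·3 = 0 - 0 = 0
Since det(C) = 0, rank(C) < 2 and the system is not completely controllable.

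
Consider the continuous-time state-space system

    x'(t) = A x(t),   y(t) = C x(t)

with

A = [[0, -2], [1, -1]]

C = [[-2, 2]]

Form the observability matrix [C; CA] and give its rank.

2

CA = [[2, 2]]
Observability matrix O = [C; CA] = [[-2, 2], [2, 2]]
det(O) = (-2)·2 - 2·2 = -4 - 4 = -8 ≠ 0, so rank(O) = 2.
rank(O) = 2 = n, so the pair (A, C) is completely observable.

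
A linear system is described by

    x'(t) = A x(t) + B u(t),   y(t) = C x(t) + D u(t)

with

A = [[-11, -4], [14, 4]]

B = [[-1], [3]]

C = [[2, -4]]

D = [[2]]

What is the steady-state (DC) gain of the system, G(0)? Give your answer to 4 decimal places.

G(0) = C(-A)^{-1}B + D = -C A^{-1} B + D.
det A = 12, so A^{-1} = (1/12)·adj(A) = [[1/3, 1/3], [-7/6, -11/12]]
A^{-1} B = [2/3, -19/12]^T
C A^{-1} B = 23/3
G(0) = D - C A^{-1} B = 2 - (23/3) = -17/3 ≈ -5.6667

-5.6667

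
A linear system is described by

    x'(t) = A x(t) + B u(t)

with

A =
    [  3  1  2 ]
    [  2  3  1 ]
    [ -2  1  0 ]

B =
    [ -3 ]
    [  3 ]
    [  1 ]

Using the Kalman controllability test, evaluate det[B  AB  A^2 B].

529

AB = [[-4], [4], [9]]
A^2B = [[10], [13], [12]]
Controllability matrix C = [B  AB  A^2B] = [[-3, -4, 10], [3, 4, 13], [1, 9, 12]]
Expanding along the first row, det(C) = (-3)·(4·12 - 13·9) - (-4)·(3·12 - 13·1) + 10·(3·9 - 4·1) = (-3)·(-69) - (-4)·23 + 10·23 = 529
Since det(C) ≠ 0, rank(C) = 3 and the system is completely controllable.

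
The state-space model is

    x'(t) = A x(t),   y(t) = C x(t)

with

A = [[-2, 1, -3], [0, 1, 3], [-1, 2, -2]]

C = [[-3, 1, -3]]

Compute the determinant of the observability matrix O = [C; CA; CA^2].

-90

CA = [[9, -8, 18]]
CA^2 = [[-36, 37, -87]]
Observability matrix O = [C; CA; CA^2] = [[-3, 1, -3], [9, -8, 18], [-36, 37, -87]]
Expanding along the first row, det(O) = (-3)·((-8)·(-87) - 18·37) - 1·(9·(-87) - 18·(-36)) + (-3)·(9·37 - (-8)·(-36)) = (-3)·30 - 1·(-135) + (-3)·45 = -90
Since det(O) ≠ 0, rank(O) = 3 and the system is completely observable.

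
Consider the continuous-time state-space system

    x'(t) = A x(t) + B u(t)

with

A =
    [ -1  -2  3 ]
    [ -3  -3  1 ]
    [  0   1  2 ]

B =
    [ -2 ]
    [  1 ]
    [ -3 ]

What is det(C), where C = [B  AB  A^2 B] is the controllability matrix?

314

AB = [[-9], [0], [-5]]
A^2B = [[-6], [22], [-10]]
Controllability matrix C = [B  AB  A^2B] = [[-2, -9, -6], [1, 0, 22], [-3, -5, -10]]
Expanding along the first row, det(C) = (-2)·(0·(-10) - 22·(-5)) - (-9)·(1·(-10) - 22·(-3)) + (-6)·(1·(-5) - 0·(-3)) = (-2)·110 - (-9)·56 + (-6)·(-5) = 314
Since det(C) ≠ 0, rank(C) = 3 and the system is completely controllable.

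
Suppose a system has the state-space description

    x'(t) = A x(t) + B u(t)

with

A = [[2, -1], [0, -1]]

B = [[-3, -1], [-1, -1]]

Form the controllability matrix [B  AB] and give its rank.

AB = [[-5, -1], [1, 1]]
Controllability matrix C = [B  AB] = [[-3, -1, -5, -1], [-1, -1, 1, 1]]
Take the 2×2 submatrix of C formed by columns 1, 2: [[-3, -1], [-1, -1]]. Its determinant is (-3)·(-1) - (-1)·(-1) = 3 - 1 = 2 ≠ 0.
So rank(C) ≥ 2; since C has 2 rows, rank(C) = 2.
rank(C) = 2 = n, so the pair (A, B) is completely controllable.

2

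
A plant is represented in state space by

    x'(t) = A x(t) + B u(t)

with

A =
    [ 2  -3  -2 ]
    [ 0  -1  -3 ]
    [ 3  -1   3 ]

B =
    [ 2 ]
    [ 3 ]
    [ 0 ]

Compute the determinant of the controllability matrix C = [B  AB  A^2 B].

AB = [[-5], [-3], [3]]
A^2B = [[-7], [-6], [-3]]
Controllability matrix C = [B  AB  A^2B] = [[2, -5, -7], [3, -3, -6], [0, 3, -3]]
Expanding along the first row, det(C) = 2·((-3)·(-3) - (-6)·3) - (-5)·(3·(-3) - (-6)·0) + (-7)·(3·3 - (-3)·0) = 2·27 - (-5)·(-9) + (-7)·9 = -54
Since det(C) ≠ 0, rank(C) = 3 and the system is completely controllable.

-54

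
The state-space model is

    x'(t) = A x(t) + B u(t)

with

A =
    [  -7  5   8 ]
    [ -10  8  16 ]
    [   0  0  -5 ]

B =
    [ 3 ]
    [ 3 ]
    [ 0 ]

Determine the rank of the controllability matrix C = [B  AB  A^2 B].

AB = [[-6], [-6], [0]]
A^2B = [[12], [12], [0]]
Controllability matrix C = [B  AB  A^2B] = [[3, -6, 12], [3, -6, 12], [0, 0, 0]]
Every column of C is a scalar multiple of column 1 = [3, 3, 0] (multipliers 1, -2, 4), so the columns span a one-dimensional space.
C ≠ 0, hence rank(C) = 1.
rank(C) = 1 < n = 3, so the pair (A, B) is not completely controllable.

1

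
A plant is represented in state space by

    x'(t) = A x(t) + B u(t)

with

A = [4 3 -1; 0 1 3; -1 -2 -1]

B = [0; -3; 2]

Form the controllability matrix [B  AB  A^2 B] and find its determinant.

AB = [[-11], [3], [4]]
A^2B = [[-39], [15], [1]]
Controllability matrix C = [B  AB  A^2B] = [[0, -11, -39], [-3, 3, 15], [2, 4, 1]]
Expanding along the first row, det(C) = 0·(3·1 - 15·4) - (-11)·((-3)·1 - 15·2) + (-39)·((-3)·4 - 3·2) = 0·(-57) - (-11)·(-33) + (-39)·(-18) = 339
Since det(C) ≠ 0, rank(C) = 3 and the system is completely controllable.

339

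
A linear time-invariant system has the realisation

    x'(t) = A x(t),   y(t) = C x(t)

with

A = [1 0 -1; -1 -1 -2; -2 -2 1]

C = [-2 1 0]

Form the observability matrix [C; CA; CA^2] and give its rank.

3

CA = [[-3, -1, 0]]
CA^2 = [[-2, 1, 5]]
Observability matrix O = [C; CA; CA^2] = [[-2, 1, 0], [-3, -1, 0], [-2, 1, 5]]
det(O) = (-2)·((-1)·5 - 0·1) - 1·((-3)·5 - 0·(-2)) + 0·((-3)·1 - (-1)·(-2)) = (-2)·(-5) - 1·(-15) + 0·(-5) = 25 ≠ 0, so rank(O) = 3.
rank(O) = 3 = n, so the pair (A, C) is completely observable.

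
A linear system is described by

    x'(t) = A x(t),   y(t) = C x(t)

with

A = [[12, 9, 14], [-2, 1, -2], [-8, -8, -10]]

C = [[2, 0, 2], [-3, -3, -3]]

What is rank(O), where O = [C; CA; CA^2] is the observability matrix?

CA = [[8, 2, 8], [-6, -6, -6]]
CA^2 = [[28, 10, 28], [-12, -12, -12]]
Observability matrix O = [C; CA; CA^2] = [[2, 0, 2], [-3, -3, -3], [8, 2, 8], [-6, -6, -6], [28, 10, 28], [-12, -12, -12]]
The columns c1, c2, c3 of O are linearly dependent: -c1 + c3 = 0 (check each entry), so rank(O) ≤ 2.
The 2×2 minor from rows 1, 2, columns 1, 2 is 2·(-3) - 0·(-3) = -6 - 0 = -6 ≠ 0, so rank(O) = 2.
rank(O) = 2 < n = 3, so the pair (A, C) is not completely observable.

2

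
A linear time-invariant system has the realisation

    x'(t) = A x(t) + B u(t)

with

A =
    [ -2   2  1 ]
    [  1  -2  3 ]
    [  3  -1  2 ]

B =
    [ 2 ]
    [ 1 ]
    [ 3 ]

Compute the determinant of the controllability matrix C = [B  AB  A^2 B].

-464

AB = [[1], [9], [11]]
A^2B = [[27], [16], [16]]
Controllability matrix C = [B  AB  A^2B] = [[2, 1, 27], [1, 9, 16], [3, 11, 16]]
Expanding along the first row, det(C) = 2·(9·16 - 16·11) - 1·(1·16 - 16·3) + 27·(1·11 - 9·3) = 2·(-32) - 1·(-32) + 27·(-16) = -464
Since det(C) ≠ 0, rank(C) = 3 and the system is completely controllable.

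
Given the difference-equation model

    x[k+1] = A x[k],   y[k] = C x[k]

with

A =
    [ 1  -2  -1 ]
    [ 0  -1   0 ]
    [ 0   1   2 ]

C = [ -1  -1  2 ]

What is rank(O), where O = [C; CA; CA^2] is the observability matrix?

3

CA = [[-1, 5, 5]]
CA^2 = [[-1, 2, 11]]
Observability matrix O = [C; CA; CA^2] = [[-1, -1, 2], [-1, 5, 5], [-1, 2, 11]]
det(O) = (-1)·(5·11 - 5·2) - (-1)·((-1)·11 - 5·(-1)) + 2·((-1)·2 - 5·(-1)) = (-1)·45 - (-1)·(-6) + 2·3 = -45 ≠ 0, so rank(O) = 3.
rank(O) = 3 = n, so the pair (A, C) is completely observable.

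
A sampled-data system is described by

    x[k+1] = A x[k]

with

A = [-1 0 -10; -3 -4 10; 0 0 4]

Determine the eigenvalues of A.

-4, -1, 4

det(zI - A) = z^3 - (tr A)z^2 + (M11 + M22 + M33)z - det A, where Mii is the 2×2 principal minor of A obtained by deleting row i and column i.
tr A = (-1) + (-4) + 4 = -1; M11 = (-4)·4 - 10·0 = -16 - 0 = -16; M22 = (-1)·4 - (-10)·0 = -4 - 0 = -4; M33 = (-1)·(-4) - 0·(-3) = 4 - 0 = 4; sum of minors = -16.
det A = (-1)·((-4)·4 - 10·0) - 0·((-3)·4 - 10·0) + (-10)·((-3)·0 - (-4)·0) = (-1)·(-16) - 0·(-12) + (-10)·0 = 16.
So p(z) = det(zI - A) = z^3 + z^2 - 16z - 16.
Rational-root test: any integer root divides -16. Testing small divisors, z = -1 works: p(-1) = -1 + 1 + 16 + (-16) = 0, so (z + 1) is a factor.
Dividing, p(z) = (z + 1)(z^2 - 16).
Factor z^2 - 16: two numbers with sum 0 and product -16 are 4 and -4, so z^2 - 16 = (z - 4)(z + 4).
Hence p(z) = (z - 4) (z + 1) (z + 4), with roots -4, -1, 4.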